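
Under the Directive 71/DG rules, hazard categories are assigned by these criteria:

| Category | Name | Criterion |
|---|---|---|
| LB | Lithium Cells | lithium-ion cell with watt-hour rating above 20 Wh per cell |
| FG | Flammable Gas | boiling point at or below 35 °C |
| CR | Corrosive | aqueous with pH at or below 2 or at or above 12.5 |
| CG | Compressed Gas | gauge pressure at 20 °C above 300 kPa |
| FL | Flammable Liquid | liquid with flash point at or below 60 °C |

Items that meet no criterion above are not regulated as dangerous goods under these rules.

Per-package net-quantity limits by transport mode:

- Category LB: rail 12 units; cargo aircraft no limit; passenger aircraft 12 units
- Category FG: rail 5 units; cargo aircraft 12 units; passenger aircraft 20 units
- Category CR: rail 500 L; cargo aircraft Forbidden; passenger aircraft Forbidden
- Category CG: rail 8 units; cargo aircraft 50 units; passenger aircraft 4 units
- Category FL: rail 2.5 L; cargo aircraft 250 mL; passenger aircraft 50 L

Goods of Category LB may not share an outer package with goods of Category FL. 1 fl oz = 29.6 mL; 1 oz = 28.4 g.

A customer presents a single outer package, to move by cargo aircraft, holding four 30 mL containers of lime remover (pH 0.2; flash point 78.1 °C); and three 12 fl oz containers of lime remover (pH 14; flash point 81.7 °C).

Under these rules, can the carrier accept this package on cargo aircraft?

With pH 0.2 (≤ 2), the lime remover falls in Category CR.
Lime remover: pH 14 ≥ 12.5 → Category CR (Corrosive).
Category CR net quantity: (four 30 mL containers = 120 mL) + (three 12 fl oz containers = 1065.6 mL) = 1185.6 mL.
Category CR is Forbidden by cargo aircraft.

No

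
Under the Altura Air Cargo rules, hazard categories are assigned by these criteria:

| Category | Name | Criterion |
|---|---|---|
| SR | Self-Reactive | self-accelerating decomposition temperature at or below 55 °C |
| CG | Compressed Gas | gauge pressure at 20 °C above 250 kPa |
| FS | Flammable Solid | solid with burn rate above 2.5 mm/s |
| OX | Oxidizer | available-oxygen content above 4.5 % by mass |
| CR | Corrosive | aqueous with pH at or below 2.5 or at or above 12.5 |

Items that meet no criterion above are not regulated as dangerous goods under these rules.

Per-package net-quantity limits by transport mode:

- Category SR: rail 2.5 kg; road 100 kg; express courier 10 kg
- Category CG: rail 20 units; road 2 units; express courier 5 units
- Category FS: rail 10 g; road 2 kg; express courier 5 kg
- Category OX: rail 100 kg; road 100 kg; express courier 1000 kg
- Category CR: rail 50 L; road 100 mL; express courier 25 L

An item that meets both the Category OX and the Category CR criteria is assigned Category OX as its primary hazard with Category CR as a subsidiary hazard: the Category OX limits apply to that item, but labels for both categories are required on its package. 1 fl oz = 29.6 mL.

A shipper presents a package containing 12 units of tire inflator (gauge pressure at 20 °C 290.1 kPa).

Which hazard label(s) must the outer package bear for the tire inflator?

Category CG

With gauge pressure at 20 °C 290.1 kPa (> 250 kPa), the tire inflator falls in Category CG.
Only the Category CG label is required.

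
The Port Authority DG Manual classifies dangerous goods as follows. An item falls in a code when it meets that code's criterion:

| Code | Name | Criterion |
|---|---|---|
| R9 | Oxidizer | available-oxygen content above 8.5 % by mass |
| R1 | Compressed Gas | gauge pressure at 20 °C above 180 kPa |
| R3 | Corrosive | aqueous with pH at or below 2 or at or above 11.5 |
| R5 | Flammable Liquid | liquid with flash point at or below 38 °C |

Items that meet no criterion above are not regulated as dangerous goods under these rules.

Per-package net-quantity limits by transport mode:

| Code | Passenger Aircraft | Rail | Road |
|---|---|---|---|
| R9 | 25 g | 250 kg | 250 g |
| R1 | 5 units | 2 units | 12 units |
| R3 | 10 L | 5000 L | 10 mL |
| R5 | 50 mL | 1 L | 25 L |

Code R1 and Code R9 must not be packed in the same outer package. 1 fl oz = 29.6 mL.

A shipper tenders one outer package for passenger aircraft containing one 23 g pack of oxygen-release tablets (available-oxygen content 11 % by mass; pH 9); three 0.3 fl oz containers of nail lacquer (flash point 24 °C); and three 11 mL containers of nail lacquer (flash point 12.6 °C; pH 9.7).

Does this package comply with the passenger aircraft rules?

No

The oxygen-release tablets have available-oxygen content 11 % by mass, which is > 8.5 % by mass, so they are Code R9 (Oxidizer).
With flash point 24 °C (≤ 38 °C), the nail lacquer falls in Code R5.
With flash point 12.6 °C (≤ 38 °C), the nail lacquer falls in Code R5.
Code R5 net quantity: (three 0.3 fl oz containers = 26.64 mL) + (three 11 mL containers = 33 mL) = 59.64 mL.
59.64 mL > 50 mL (passenger aircraft limit, Code R5) — over the limit.
Code R9 quantity: 23 g.
23 g is within the passenger aircraft limit of 25 g for Code R9.
The segregation rule (Code R1 with Code R9) does not apply to Code R5 with Code R9.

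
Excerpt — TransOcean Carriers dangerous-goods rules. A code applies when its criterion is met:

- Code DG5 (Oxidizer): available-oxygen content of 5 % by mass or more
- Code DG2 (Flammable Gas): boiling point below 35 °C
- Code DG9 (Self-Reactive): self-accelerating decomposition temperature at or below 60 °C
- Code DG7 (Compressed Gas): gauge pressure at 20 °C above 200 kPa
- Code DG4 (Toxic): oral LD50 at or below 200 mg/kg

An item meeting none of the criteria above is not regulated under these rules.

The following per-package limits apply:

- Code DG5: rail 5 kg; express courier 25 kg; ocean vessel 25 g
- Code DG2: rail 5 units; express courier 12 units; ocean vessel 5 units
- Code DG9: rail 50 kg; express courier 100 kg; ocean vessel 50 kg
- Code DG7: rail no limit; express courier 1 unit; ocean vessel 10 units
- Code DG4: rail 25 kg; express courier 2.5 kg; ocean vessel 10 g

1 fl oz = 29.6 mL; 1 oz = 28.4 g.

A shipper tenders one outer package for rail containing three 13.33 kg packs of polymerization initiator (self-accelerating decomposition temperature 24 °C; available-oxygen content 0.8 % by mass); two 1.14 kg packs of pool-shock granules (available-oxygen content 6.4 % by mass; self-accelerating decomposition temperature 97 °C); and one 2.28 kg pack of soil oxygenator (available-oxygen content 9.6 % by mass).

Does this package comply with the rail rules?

Yes

Self-accelerating decomposition temperature 24 °C meets the Code DG9 criterion (Self-Reactive), so the polymerization initiator is Code DG9.
The pool-shock granules have available-oxygen content 6.4 % by mass, which is ≥ 5 % by mass, so they are Code DG5 (Oxidizer).
With available-oxygen content 9.6 % by mass (≥ 5 % by mass), the soil oxygenator falls in Code DG5.
Code DG9 quantity: three 13.33 kg packs = 39.99 kg.
39.99 kg ≤ 50 kg (rail limit, Code DG9) — within limit.
Total Code DG5: (two 1.14 kg packs = 2.28 kg) + 2.28 kg = 4.56 kg.
4.56 kg is within the rail limit of 5 kg for Code DG5.
Every hazard code is within its rail limit and no segregation rule is violated.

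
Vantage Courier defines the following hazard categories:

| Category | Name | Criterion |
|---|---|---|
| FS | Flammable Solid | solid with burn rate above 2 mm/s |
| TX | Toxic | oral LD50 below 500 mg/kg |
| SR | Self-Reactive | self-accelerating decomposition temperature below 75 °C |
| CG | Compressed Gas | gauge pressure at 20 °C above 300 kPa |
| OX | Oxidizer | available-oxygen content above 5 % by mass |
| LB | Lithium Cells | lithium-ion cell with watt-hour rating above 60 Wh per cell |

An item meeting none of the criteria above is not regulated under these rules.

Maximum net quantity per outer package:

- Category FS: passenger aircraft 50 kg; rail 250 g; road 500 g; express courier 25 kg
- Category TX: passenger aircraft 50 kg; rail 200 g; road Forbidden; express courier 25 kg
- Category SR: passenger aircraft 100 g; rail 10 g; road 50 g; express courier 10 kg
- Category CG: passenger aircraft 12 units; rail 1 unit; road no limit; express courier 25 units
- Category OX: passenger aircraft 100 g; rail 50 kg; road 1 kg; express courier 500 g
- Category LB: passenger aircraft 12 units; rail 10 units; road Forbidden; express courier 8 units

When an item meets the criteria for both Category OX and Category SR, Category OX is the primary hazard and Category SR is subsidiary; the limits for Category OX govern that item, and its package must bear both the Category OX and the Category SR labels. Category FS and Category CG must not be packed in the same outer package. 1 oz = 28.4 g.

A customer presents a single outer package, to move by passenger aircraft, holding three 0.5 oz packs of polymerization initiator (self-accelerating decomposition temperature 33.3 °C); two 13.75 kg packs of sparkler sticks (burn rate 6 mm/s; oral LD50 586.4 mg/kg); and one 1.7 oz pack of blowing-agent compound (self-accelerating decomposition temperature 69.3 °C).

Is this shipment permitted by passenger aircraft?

Yes

The polymerization initiator has self-accelerating decomposition temperature 33.3 °C, which is < 75 °C, so it is Category SR (Self-Reactive).
Sparkler sticks: burn rate 6 mm/s > 2 mm/s → Category FS (Flammable Solid).
Blowing-agent compound: self-accelerating decomposition temperature 69.3 °C < 75 °C → Category SR (Self-Reactive).
Total Category SR: (three 0.5 oz packs = 42.6 g) + (one 1.7 oz pack = 48.28 g) = 90.88 g.
90.88 g ≤ 100 g (passenger aircraft limit, Category SR) — within limit.
Category FS quantity: two 13.75 kg packs = 27.5 kg.
That is within the Category FS passenger aircraft limit of 50 kg.
The segregation rule (Category FS with Category CG) does not apply to Category SR with Category FS.
Every hazard category is within its passenger aircraft limit and no segregation rule is violated.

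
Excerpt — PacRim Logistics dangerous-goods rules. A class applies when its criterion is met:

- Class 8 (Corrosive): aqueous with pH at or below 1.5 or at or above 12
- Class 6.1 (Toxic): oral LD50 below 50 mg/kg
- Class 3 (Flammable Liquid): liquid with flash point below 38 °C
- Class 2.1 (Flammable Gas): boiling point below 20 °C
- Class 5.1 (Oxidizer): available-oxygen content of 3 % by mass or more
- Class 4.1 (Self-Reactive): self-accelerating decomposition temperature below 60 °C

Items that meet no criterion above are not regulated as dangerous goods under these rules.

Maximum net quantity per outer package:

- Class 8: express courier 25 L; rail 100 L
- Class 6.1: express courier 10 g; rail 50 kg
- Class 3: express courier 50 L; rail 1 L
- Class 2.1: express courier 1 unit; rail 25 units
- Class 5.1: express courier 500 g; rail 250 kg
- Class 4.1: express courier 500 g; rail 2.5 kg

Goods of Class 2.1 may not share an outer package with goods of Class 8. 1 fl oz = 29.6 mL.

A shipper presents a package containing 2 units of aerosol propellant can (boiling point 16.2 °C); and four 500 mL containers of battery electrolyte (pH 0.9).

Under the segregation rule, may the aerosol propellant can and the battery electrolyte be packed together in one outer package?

With boiling point 16.2 °C (< 20 °C), the aerosol propellant can falls in Class 2.1.
Battery electrolyte: pH 0.9 ≤ 1.5 → Class 8 (Corrosive).
Class 2.1 and Class 8 may not share an outer package.

No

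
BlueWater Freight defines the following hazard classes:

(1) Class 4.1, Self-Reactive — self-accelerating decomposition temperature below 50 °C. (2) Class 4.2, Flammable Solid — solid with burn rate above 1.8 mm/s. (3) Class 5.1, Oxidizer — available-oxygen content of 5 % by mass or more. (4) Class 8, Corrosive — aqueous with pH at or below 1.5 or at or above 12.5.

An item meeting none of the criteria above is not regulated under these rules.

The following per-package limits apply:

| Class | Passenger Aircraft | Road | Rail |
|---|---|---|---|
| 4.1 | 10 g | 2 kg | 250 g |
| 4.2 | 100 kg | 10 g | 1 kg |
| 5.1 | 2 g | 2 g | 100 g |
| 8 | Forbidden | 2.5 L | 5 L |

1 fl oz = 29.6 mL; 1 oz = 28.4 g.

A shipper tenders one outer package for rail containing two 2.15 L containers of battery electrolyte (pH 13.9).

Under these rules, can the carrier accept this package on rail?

Yes

Battery electrolyte: pH 13.9 ≥ 12.5 → Class 8 (Corrosive).
Class 8 quantity: two 2.15 L containers = 4.3 L.
4.3 L is within the rail limit of 5 L for Class 8.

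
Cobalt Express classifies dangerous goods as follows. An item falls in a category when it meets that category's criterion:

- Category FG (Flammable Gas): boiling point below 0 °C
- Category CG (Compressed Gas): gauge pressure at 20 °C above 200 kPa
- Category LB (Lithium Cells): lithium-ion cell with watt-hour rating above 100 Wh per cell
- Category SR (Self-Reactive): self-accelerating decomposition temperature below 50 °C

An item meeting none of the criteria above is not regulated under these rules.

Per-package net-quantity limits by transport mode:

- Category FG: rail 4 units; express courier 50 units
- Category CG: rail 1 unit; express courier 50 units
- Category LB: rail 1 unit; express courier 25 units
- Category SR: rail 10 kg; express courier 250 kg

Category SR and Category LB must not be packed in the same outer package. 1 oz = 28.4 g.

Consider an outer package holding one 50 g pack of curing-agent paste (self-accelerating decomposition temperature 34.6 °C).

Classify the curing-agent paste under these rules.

Curing-agent paste: self-accelerating decomposition temperature 34.6 °C < 50 °C → Category SR (Self-Reactive).

Category SR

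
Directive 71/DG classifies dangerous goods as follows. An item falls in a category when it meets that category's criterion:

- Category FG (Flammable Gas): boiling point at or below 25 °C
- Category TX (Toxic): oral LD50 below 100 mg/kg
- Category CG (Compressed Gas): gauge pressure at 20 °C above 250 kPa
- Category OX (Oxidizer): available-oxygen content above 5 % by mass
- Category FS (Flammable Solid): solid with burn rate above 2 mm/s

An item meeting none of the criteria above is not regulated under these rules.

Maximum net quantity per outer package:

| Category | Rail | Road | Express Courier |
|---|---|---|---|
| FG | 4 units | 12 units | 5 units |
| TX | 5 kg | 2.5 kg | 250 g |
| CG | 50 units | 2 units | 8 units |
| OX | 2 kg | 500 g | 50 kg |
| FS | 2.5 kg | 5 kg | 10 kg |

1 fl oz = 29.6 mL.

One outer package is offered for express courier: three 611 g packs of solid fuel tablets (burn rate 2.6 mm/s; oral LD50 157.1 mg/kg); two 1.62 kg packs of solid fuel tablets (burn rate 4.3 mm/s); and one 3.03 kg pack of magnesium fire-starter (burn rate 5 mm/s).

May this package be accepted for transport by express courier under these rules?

Yes

With burn rate 2.6 mm/s (> 2 mm/s), the solid fuel tablets fall in Category FS.
Solid fuel tablets: burn rate 4.3 mm/s > 2 mm/s → Category FS (Flammable Solid).
The magnesium fire-starter has burn rate 5 mm/s, which is > 2 mm/s, so it is Category FS (Flammable Solid).
Category FS net quantity: (three 611 g packs = 1.833 kg) + (two 1.62 kg packs = 3.24 kg) + 3.03 kg = 8.103 kg.
8.103 kg is within the express courier limit of 10 kg for Category FS.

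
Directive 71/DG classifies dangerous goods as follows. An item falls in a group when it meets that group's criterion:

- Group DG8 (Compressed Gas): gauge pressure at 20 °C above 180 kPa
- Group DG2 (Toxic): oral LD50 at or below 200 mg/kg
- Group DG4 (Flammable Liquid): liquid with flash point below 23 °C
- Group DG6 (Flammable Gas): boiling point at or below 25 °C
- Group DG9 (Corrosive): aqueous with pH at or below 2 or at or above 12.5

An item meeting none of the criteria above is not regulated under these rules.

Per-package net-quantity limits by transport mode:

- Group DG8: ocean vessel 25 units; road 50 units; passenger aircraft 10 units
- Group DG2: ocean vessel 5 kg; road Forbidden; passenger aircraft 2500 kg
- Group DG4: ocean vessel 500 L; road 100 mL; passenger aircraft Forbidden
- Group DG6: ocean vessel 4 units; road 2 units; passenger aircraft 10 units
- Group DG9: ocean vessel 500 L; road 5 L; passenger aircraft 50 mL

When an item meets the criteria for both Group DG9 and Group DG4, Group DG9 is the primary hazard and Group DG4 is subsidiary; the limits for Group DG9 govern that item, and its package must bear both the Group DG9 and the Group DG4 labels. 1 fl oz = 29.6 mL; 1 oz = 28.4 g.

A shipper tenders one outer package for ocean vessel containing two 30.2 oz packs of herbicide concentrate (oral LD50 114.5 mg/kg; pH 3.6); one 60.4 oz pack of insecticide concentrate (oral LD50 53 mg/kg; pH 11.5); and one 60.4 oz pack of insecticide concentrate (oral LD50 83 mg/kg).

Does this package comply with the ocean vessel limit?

Herbicide concentrate: oral LD50 114.5 mg/kg ≤ 200 mg/kg → Group DG2 (Toxic).
With oral LD50 53 mg/kg (≤ 200 mg/kg), the insecticide concentrate falls in Group DG2.
With oral LD50 83 mg/kg (≤ 200 mg/kg), the insecticide concentrate falls in Group DG2.
Total Group DG2: (two 30.2 oz packs = 1715.36 g) + (one 60.4 oz pack = 1715.36 g) + (one 60.4 oz pack = 1715.36 g) = 5146.08 g.
5146.08 g > 5 kg (ocean vessel limit, Group DG2) — over the limit.

No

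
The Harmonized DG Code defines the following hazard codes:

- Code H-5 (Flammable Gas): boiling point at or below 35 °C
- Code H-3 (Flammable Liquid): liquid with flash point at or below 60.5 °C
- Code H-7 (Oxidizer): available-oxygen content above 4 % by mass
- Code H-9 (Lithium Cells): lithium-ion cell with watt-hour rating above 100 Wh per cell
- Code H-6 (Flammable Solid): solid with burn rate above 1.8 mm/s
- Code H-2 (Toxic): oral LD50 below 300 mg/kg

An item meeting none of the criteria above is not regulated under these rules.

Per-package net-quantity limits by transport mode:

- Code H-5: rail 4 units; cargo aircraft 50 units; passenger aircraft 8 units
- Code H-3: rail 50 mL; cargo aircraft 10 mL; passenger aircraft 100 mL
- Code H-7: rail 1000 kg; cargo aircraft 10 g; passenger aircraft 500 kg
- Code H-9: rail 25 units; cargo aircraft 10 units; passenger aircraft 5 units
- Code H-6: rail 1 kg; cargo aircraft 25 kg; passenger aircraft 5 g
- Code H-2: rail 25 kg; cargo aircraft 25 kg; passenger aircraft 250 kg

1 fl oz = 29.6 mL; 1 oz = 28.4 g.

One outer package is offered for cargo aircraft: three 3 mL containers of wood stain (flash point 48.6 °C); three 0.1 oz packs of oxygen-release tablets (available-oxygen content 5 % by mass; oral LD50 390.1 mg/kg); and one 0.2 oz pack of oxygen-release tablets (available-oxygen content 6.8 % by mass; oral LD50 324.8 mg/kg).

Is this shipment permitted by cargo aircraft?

Wood stain: flash point 48.6 °C ≤ 60.5 °C → Code H-3 (Flammable Liquid).
The oxygen-release tablets have available-oxygen content 5 % by mass, which is > 4 % by mass, so they are Code H-7 (Oxidizer).
The oxygen-release tablets have available-oxygen content 6.8 % by mass, which is > 4 % by mass, so they are Code H-7 (Oxidizer).
Code H-3 quantity: three 3 mL containers = 9 mL.
9 mL is within the cargo aircraft limit of 10 mL for Code H-3.
Code H-7 net quantity: (three 0.1 oz packs = 8.52 g) + (one 0.2 oz pack = 5.68 g) = 14.2 g.
That exceeds the Code H-7 cargo aircraft limit of 10 g.

No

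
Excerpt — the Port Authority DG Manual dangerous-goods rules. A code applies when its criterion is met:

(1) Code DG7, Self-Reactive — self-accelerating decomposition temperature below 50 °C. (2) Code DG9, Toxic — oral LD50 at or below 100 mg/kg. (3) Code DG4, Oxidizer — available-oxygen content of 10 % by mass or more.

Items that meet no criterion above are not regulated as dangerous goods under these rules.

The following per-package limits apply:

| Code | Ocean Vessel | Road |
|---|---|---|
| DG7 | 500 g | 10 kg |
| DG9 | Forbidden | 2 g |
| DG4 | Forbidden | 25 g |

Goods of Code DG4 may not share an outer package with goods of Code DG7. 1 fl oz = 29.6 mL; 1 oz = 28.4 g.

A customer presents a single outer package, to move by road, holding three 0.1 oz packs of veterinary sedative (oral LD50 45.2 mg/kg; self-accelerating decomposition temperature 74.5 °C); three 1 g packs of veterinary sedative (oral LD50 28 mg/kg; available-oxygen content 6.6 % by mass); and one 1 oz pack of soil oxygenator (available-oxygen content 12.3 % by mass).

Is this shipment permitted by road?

Oral LD50 45.2 mg/kg meets the Code DG9 criterion (Toxic), so the veterinary sedative is Code DG9.
With oral LD50 28 mg/kg (≤ 100 mg/kg), the veterinary sedative falls in Code DG9.
Soil oxygenator: available-oxygen content 12.3 % by mass ≥ 10 % by mass → Code DG4 (Oxidizer).
Code DG9 net quantity: (three 0.1 oz packs = 8.52 g) + (three 1 g packs = 3 g) = 11.52 g.
11.52 g exceeds the road limit of 2 g for Code DG9.
Code DG4 quantity: one 1 oz pack = 28.4 g.
28.4 g exceeds the road limit of 25 g for Code DG4.
The segregation rule (Code DG4 with Code DG7) does not apply to Code DG9 with Code DG4.

No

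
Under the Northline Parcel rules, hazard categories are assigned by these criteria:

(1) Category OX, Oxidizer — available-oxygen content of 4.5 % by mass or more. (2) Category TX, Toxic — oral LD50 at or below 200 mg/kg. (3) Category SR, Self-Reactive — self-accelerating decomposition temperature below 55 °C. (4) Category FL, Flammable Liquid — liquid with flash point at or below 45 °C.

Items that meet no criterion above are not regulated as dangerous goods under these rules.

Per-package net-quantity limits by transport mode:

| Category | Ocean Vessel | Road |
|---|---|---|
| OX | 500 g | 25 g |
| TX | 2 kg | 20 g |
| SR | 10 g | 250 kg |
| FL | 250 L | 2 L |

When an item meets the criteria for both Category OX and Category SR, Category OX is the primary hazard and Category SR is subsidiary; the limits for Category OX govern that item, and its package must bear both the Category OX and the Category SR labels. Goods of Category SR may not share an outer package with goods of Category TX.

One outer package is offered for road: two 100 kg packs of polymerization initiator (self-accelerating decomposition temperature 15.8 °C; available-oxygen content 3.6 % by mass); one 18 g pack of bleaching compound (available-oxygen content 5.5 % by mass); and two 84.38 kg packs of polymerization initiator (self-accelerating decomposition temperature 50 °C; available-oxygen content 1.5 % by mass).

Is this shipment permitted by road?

The polymerization initiator has self-accelerating decomposition temperature 15.8 °C, which is < 55 °C, so it is Category SR (Self-Reactive).
Available-oxygen content 5.5 % by mass meets the Category OX criterion (Oxidizer), so the bleaching compound is Category OX.
With self-accelerating decomposition temperature 50 °C (< 55 °C), the polymerization initiator falls in Category SR.
Category OX quantity: 18 g.
18 g ≤ 25 g (road limit, Category OX) — within limit.
Category SR net quantity: (two 100 kg packs = 200 kg) + (two 84.38 kg packs = 168.76 kg) = 368.76 kg.
368.76 kg exceeds the road limit of 250 kg for Category SR.
The segregation rule (Category SR with Category TX) does not apply to Category OX with Category SR.

No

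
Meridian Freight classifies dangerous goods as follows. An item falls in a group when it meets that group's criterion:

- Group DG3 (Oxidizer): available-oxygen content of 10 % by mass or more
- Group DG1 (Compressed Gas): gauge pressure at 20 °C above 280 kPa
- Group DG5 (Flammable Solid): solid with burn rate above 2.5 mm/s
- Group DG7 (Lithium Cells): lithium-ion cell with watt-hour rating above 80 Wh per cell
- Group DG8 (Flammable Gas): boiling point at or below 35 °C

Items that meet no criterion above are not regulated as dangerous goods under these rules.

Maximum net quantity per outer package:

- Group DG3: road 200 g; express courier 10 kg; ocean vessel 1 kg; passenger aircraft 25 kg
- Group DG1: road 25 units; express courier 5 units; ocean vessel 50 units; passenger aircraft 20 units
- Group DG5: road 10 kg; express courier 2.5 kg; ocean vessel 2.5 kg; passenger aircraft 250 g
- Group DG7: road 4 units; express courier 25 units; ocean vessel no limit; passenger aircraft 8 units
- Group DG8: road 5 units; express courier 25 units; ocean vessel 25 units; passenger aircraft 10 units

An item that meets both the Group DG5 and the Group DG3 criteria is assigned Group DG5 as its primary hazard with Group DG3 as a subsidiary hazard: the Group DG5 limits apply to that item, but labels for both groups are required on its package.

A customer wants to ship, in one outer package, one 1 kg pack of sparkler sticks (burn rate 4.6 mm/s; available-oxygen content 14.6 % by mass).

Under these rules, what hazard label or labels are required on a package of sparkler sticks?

The sparkler sticks have burn rate 4.6 mm/s, which is > 2.5 mm/s, so they are Group DG5 (Flammable Solid).
The sparkler sticks have available-oxygen content 14.6 % by mass, which is ≥ 10 % by mass, so they are Group DG3 (Oxidizer).
By the precedence rule Group DG5 is primary and Group DG3 is subsidiary, and that rule requires both labels on the package.

Group DG3 and DG5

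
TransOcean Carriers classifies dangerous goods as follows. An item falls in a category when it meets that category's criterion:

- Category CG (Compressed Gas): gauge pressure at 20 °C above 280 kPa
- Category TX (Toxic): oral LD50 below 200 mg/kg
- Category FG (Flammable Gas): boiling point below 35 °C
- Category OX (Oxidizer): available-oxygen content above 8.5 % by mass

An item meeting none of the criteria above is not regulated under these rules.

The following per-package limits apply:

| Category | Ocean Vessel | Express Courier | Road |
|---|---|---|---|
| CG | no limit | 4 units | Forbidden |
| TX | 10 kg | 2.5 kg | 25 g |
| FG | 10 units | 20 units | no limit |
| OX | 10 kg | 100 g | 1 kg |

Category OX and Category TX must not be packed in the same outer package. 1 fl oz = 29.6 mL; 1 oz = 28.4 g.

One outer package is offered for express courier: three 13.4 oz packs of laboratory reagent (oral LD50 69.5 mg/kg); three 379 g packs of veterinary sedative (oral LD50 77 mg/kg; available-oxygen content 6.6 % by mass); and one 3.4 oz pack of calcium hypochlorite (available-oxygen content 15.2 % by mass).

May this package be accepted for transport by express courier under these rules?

The laboratory reagent has oral LD50 69.5 mg/kg, which is < 200 mg/kg, so it is Category TX (Toxic).
The veterinary sedative has oral LD50 77 mg/kg, which is < 200 mg/kg, so it is Category TX (Toxic).
Available-oxygen content 15.2 % by mass meets the Category OX criterion (Oxidizer), so the calcium hypochlorite is Category OX.
Category OX quantity: one 3.4 oz pack = 96.56 g.
96.56 g ≤ 100 g (express courier limit, Category OX) — within limit.
Category TX net quantity: (three 13.4 oz packs = 1141.68 g) + (three 379 g packs = 1.137 kg) = 2278.68 g.
2278.68 g is within the express courier limit of 2.5 kg for Category TX.
Category OX and Category TX may not share an outer package.

No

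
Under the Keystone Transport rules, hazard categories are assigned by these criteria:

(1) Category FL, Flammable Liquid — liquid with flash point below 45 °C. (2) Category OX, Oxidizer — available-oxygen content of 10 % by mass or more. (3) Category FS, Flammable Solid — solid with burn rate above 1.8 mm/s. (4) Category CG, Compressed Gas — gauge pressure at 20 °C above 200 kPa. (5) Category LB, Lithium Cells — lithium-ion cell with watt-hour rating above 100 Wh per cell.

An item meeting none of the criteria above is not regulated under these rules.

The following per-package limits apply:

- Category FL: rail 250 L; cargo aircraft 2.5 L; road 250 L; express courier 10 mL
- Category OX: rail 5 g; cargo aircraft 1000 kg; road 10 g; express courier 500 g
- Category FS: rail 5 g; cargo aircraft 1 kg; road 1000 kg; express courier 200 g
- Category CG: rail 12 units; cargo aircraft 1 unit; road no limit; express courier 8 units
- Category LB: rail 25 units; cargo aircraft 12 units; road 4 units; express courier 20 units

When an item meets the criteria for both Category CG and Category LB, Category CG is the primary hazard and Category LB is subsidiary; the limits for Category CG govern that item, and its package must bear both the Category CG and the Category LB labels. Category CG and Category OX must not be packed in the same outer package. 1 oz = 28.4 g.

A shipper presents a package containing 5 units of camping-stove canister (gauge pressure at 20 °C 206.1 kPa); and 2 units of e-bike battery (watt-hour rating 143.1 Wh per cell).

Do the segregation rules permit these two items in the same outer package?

Yes

The camping-stove canister has gauge pressure at 20 °C 206.1 kPa, which is > 200 kPa, so it is Category CG (Compressed Gas).
E-bike battery: watt-hour rating 143.1 Wh per cell > 100 Wh per cell → Category LB (Lithium Cells).
No segregation rule bars Category CG with Category LB.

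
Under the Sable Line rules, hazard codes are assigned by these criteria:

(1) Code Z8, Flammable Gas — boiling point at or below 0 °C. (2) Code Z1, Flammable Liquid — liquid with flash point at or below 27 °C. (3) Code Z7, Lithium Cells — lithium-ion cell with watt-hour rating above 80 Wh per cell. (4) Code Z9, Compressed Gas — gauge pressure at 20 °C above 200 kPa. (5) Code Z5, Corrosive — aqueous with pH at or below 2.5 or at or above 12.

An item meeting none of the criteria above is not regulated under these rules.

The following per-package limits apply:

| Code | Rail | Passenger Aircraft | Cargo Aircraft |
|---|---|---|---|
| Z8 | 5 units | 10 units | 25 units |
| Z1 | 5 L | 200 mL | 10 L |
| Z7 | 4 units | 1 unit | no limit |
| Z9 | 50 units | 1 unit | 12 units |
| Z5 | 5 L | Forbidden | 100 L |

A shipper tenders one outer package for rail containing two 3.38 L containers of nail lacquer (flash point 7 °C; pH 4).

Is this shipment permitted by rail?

The nail lacquer has flash point 7 °C, which is ≤ 27 °C, so it is Code Z1 (Flammable Liquid).
Code Z1 quantity: two 3.38 L containers = 6.76 L.
6.76 L > 5 L (rail limit, Code Z1) — over the limit.

No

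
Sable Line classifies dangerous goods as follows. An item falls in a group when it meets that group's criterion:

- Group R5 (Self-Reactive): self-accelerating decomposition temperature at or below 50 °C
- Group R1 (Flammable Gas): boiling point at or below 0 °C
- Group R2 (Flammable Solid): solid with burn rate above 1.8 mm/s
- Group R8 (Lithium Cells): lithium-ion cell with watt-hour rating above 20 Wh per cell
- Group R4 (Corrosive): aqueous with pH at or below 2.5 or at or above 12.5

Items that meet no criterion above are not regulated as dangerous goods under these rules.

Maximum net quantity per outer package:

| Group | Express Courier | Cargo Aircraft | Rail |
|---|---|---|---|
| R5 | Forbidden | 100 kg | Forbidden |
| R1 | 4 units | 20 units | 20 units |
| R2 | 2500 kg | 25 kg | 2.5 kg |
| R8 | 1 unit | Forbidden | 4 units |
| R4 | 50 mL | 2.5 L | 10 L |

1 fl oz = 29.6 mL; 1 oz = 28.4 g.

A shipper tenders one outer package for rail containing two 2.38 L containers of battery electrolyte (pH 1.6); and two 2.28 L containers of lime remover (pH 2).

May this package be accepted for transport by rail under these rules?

pH 1.6 meets the Group R4 criterion (Corrosive), so the battery electrolyte is Group R4.
The lime remover has pH 2, which is ≤ 2.5, so it is Group R4 (Corrosive).
Group R4 net quantity: (two 2.38 L containers = 4.76 L) + (two 2.28 L containers = 4.56 L) = 9.32 L.
9.32 L is within the rail limit of 10 L for Group R4.

Yes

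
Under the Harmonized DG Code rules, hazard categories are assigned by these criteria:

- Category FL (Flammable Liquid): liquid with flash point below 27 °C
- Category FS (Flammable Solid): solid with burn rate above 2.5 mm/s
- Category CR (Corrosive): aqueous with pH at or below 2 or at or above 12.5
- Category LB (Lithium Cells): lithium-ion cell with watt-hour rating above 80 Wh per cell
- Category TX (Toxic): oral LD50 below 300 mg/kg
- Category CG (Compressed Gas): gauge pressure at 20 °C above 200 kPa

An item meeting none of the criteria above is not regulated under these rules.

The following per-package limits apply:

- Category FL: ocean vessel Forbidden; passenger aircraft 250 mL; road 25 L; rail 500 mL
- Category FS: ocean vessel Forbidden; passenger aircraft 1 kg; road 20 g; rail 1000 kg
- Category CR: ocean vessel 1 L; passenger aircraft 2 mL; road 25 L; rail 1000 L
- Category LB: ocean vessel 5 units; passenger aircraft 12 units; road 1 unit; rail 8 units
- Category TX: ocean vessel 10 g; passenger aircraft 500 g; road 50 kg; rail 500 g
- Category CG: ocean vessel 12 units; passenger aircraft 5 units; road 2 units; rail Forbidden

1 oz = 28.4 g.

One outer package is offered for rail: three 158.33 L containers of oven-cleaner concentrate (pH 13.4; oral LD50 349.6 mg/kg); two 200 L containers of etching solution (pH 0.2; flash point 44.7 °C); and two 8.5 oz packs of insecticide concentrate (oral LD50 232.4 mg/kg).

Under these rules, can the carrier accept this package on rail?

Yes

The oven-cleaner concentrate has pH 13.4, which is ≥ 12.5, so it is Category CR (Corrosive).
The etching solution has pH 0.2, which is ≤ 2, so it is Category CR (Corrosive).
With oral LD50 232.4 mg/kg (< 300 mg/kg), the insecticide concentrate falls in Category TX.
Category TX quantity: two 8.5 oz packs = 482.8 g.
482.8 g ≤ 500 g (rail limit, Category TX) — within limit.
Category CR net quantity: (three 158.33 L containers = 474.99 L) + (two 200 L containers = 400 L) = 874.99 L.
874.99 L ≤ 1000 L (rail limit, Category CR) — within limit.
Every hazard category is within its rail limit and no segregation rule is violated.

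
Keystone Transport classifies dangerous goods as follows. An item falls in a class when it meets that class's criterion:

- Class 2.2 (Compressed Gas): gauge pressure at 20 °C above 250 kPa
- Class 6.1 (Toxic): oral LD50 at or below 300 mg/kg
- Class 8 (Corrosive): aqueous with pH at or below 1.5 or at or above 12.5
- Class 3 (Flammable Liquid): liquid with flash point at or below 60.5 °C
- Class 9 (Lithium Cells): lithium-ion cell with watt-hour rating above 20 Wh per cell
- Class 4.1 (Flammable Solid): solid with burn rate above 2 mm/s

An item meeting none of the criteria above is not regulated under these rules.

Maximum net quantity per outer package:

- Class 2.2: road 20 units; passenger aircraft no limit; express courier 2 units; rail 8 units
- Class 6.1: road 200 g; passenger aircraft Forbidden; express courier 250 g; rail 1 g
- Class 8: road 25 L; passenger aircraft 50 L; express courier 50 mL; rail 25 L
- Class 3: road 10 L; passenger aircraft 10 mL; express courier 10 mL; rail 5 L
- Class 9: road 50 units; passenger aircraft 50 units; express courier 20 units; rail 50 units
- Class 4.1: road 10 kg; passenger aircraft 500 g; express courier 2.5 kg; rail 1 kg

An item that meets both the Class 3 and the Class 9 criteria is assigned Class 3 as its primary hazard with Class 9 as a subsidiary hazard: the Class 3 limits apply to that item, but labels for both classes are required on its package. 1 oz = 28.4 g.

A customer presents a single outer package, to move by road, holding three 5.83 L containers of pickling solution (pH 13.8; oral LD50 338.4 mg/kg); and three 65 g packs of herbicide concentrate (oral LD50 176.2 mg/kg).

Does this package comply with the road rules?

Yes

pH 13.8 meets the Class 8 criterion (Corrosive), so the pickling solution is Class 8.
With oral LD50 176.2 mg/kg (≤ 300 mg/kg), the herbicide concentrate falls in Class 6.1.
Class 8 quantity: three 5.83 L containers = 17.49 L.
17.49 L is within the road limit of 25 L for Class 8.
Class 6.1 quantity: three 65 g packs = 195 g.
That is within the Class 6.1 road limit of 200 g.
Every hazard class is within its road limit and no segregation rule is violated.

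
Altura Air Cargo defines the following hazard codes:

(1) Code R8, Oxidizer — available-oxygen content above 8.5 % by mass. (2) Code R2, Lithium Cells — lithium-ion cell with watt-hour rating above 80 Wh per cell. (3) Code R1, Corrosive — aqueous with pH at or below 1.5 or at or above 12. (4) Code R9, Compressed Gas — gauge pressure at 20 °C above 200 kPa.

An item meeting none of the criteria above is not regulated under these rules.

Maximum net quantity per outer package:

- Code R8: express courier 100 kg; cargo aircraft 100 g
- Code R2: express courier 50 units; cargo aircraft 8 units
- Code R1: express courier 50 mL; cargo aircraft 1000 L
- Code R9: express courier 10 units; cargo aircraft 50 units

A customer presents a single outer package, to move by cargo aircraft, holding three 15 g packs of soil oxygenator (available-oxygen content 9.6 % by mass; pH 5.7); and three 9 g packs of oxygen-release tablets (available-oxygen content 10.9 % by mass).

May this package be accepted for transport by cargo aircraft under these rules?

The soil oxygenator has available-oxygen content 9.6 % by mass, which is > 8.5 % by mass, so it is Code R8 (Oxidizer).
With available-oxygen content 10.9 % by mass (> 8.5 % by mass), the oxygen-release tablets fall in Code R8.
Code R8 net quantity: (three 15 g packs = 45 g) + (three 9 g packs = 27 g) = 72 g.
72 g is within the cargo aircraft limit of 100 g for Code R8.

Yes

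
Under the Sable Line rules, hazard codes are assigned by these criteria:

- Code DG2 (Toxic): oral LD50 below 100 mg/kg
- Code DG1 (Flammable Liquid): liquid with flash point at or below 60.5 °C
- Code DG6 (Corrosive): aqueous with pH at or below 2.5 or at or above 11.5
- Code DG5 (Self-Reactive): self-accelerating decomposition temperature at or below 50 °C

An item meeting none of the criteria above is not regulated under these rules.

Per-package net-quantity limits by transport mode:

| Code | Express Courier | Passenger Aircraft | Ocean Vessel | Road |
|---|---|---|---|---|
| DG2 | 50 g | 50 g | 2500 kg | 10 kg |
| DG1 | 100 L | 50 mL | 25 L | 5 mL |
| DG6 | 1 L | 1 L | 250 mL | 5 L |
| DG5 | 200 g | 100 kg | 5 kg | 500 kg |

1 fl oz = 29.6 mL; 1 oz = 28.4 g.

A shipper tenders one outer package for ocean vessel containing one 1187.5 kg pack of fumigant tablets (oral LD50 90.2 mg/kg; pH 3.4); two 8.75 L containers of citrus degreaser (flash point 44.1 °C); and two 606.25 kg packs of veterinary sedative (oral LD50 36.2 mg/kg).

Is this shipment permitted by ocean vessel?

Fumigant tablets: oral LD50 90.2 mg/kg < 100 mg/kg → Code DG2 (Toxic).
With flash point 44.1 °C (≤ 60.5 °C), the citrus degreaser falls in Code DG1.
With oral LD50 36.2 mg/kg (< 100 mg/kg), the veterinary sedative falls in Code DG2.
Total Code DG2: 1187.5 kg + (two 606.25 kg packs = 1212.5 kg) = 2400 kg.
2400 kg ≤ 2500 kg (ocean vessel limit, Code DG2) — within limit.
Code DG1 quantity: two 8.75 L containers = 17.5 L.
That is within the Code DG1 ocean vessel limit of 25 L.
Every hazard code is within its ocean vessel limit and no segregation rule is violated.

Yes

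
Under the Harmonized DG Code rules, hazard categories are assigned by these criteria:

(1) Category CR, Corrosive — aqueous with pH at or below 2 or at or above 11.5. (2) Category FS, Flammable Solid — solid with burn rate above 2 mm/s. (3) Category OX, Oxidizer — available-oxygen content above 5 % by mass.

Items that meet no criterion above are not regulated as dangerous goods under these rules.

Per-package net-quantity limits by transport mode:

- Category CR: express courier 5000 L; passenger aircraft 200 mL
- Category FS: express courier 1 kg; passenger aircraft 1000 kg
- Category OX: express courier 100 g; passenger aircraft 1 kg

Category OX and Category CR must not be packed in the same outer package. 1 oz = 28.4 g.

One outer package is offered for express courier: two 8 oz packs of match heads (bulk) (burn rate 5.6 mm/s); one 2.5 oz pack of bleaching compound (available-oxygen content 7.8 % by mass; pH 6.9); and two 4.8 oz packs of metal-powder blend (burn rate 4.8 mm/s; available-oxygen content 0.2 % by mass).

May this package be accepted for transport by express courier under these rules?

Yes

With burn rate 5.6 mm/s (> 2 mm/s), the match heads (bulk) fall in Category FS.
The bleaching compound has available-oxygen content 7.8 % by mass, which is > 5 % by mass, so it is Category OX (Oxidizer).
Metal-powder blend: burn rate 4.8 mm/s > 2 mm/s → Category FS (Flammable Solid).
Category OX quantity: one 2.5 oz pack = 71 g.
71 g ≤ 100 g (express courier limit, Category OX) — within limit.
Category FS net quantity: (two 8 oz packs = 454.4 g) + (two 4.8 oz packs = 272.64 g) = 727.04 g.
727.04 g ≤ 1 kg (express courier limit, Category FS) — within limit.
The segregation rule (Category OX with Category CR) does not apply to Category OX with Category FS.
Every hazard category is within its express courier limit and no segregation rule is violated.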